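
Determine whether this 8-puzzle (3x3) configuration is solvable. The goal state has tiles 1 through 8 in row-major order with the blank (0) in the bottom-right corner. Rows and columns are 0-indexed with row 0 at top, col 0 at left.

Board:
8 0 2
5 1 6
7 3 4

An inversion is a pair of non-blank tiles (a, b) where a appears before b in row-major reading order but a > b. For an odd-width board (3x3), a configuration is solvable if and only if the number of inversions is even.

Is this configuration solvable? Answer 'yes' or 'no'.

Inversions (pairs i<j in row-major order where tile[i] > tile[j] > 0): 15
15 is odd, so the puzzle is not solvable.

Answer: no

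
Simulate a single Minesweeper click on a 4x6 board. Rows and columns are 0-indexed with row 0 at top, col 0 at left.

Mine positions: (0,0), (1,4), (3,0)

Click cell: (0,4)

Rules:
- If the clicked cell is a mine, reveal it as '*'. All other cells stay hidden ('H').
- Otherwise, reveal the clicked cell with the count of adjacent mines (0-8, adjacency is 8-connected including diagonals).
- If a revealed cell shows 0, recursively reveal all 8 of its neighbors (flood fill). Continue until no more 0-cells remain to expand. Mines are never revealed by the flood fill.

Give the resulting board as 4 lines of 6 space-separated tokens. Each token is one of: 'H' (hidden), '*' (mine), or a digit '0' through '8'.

H H H H 1 H
H H H H H H
H H H H H H
H H H H H H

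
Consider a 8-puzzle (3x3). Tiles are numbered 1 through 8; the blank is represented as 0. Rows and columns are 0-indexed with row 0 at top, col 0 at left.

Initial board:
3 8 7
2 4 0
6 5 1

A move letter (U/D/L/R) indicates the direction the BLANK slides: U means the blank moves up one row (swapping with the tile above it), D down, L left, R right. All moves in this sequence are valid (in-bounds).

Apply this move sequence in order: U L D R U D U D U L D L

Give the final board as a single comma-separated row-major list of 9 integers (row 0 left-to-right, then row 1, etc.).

Answer: 3, 7, 4, 0, 2, 8, 6, 5, 1

Derivation:
After move 1 (U):
3 8 0
2 4 7
6 5 1

After move 2 (L):
3 0 8
2 4 7
6 5 1

After move 3 (D):
3 4 8
2 0 7
6 5 1

After move 4 (R):
3 4 8
2 7 0
6 5 1

After move 5 (U):
3 4 0
2 7 8
6 5 1

After move 6 (D):
3 4 8
2 7 0
6 5 1

After move 7 (U):
3 4 0
2 7 8
6 5 1

After move 8 (D):
3 4 8
2 7 0
6 5 1

After move 9 (U):
3 4 0
2 7 8
6 5 1

After move 10 (L):
3 0 4
2 7 8
6 5 1

After move 11 (D):
3 7 4
2 0 8
6 5 1

After move 12 (L):
3 7 4
0 2 8
6 5 1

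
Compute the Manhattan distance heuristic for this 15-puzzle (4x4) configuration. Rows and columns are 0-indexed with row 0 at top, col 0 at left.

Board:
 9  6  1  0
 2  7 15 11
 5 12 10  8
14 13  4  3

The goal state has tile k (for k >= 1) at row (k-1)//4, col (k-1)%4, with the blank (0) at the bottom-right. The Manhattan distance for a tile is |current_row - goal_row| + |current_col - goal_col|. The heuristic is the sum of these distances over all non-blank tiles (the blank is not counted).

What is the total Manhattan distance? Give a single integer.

Answer: 27

Derivation:
Tile 9: at (0,0), goal (2,0), distance |0-2|+|0-0| = 2
Tile 6: at (0,1), goal (1,1), distance |0-1|+|1-1| = 1
Tile 1: at (0,2), goal (0,0), distance |0-0|+|2-0| = 2
Tile 2: at (1,0), goal (0,1), distance |1-0|+|0-1| = 2
Tile 7: at (1,1), goal (1,2), distance |1-1|+|1-2| = 1
Tile 15: at (1,2), goal (3,2), distance |1-3|+|2-2| = 2
Tile 11: at (1,3), goal (2,2), distance |1-2|+|3-2| = 2
Tile 5: at (2,0), goal (1,0), distance |2-1|+|0-0| = 1
Tile 12: at (2,1), goal (2,3), distance |2-2|+|1-3| = 2
Tile 10: at (2,2), goal (2,1), distance |2-2|+|2-1| = 1
Tile 8: at (2,3), goal (1,3), distance |2-1|+|3-3| = 1
Tile 14: at (3,0), goal (3,1), distance |3-3|+|0-1| = 1
Tile 13: at (3,1), goal (3,0), distance |3-3|+|1-0| = 1
Tile 4: at (3,2), goal (0,3), distance |3-0|+|2-3| = 4
Tile 3: at (3,3), goal (0,2), distance |3-0|+|3-2| = 4
Sum: 2 + 1 + 2 + 2 + 1 + 2 + 2 + 1 + 2 + 1 + 1 + 1 + 1 + 4 + 4 = 27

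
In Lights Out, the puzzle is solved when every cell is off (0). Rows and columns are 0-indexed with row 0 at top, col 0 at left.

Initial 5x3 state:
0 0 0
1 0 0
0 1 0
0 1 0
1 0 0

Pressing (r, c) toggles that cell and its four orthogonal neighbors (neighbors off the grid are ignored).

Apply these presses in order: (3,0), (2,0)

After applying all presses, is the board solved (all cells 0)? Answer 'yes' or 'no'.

Answer: yes

Derivation:
After press 1 at (3,0):
0 0 0
1 0 0
1 1 0
1 0 0
0 0 0

After press 2 at (2,0):
0 0 0
0 0 0
0 0 0
0 0 0
0 0 0

Lights still on: 0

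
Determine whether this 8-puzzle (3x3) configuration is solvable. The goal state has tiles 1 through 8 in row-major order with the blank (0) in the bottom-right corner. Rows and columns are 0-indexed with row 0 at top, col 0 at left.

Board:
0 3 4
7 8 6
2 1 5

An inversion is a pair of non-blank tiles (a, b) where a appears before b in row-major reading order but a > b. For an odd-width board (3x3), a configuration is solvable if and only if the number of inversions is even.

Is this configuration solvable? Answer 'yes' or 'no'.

Inversions (pairs i<j in row-major order where tile[i] > tile[j] > 0): 16
16 is even, so the puzzle is solvable.

Answer: yes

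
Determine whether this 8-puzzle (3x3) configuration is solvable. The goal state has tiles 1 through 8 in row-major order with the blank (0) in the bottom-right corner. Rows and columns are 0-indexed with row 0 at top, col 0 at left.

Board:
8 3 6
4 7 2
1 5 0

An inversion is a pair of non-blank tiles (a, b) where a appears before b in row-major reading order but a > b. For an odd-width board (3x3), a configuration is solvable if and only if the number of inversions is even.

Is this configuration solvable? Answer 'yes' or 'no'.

Inversions (pairs i<j in row-major order where tile[i] > tile[j] > 0): 19
19 is odd, so the puzzle is not solvable.

Answer: no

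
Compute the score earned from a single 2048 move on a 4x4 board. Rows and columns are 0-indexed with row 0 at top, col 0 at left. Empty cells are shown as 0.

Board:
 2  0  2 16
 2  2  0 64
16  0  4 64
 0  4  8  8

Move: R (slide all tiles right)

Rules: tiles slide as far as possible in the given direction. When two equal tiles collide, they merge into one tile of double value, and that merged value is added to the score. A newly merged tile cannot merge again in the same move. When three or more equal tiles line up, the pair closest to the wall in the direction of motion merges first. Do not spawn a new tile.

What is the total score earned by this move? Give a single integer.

Answer: 24

Derivation:
Slide right:
row 0: [2, 0, 2, 16] -> [0, 0, 4, 16]  score +4 (running 4)
row 1: [2, 2, 0, 64] -> [0, 0, 4, 64]  score +4 (running 8)
row 2: [16, 0, 4, 64] -> [0, 16, 4, 64]  score +0 (running 8)
row 3: [0, 4, 8, 8] -> [0, 0, 4, 16]  score +16 (running 24)
Board after move:
 0  0  4 16
 0  0  4 64
 0 16  4 64
 0  0  4 16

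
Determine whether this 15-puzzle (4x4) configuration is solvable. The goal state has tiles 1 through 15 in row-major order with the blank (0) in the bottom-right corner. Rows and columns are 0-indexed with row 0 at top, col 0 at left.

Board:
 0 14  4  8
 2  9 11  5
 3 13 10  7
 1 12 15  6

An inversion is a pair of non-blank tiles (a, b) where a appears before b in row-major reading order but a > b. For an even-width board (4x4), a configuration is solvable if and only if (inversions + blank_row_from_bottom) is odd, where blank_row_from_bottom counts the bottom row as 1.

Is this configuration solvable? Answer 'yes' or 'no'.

Inversions: 49
Blank is in row 0 (0-indexed from top), which is row 4 counting from the bottom (bottom = 1).
49 + 4 = 53, which is odd, so the puzzle is solvable.

Answer: yes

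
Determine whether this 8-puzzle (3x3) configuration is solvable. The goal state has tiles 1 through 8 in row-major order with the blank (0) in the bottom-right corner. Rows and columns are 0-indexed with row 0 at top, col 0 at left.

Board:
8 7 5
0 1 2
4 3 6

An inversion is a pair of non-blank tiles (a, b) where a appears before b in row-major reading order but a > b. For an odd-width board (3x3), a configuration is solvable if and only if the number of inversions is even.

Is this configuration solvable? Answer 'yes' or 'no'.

Inversions (pairs i<j in row-major order where tile[i] > tile[j] > 0): 18
18 is even, so the puzzle is solvable.

Answer: yes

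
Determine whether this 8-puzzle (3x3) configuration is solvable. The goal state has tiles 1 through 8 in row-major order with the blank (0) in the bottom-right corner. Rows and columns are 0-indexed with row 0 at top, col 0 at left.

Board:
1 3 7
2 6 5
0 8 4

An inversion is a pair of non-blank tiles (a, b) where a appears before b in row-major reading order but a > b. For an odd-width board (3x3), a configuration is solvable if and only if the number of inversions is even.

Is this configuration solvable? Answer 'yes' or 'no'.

Answer: no

Derivation:
Inversions (pairs i<j in row-major order where tile[i] > tile[j] > 0): 9
9 is odd, so the puzzle is not solvable.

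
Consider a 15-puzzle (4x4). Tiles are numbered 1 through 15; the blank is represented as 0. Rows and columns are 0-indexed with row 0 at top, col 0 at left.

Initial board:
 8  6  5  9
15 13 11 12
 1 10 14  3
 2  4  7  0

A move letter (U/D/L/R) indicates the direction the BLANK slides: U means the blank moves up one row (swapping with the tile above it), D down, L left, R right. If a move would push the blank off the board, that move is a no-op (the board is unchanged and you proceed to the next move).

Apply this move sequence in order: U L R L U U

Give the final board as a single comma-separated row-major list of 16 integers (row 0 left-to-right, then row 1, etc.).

Answer: 8, 6, 0, 9, 15, 13, 5, 12, 1, 10, 11, 14, 2, 4, 7, 3

Derivation:
After move 1 (U):
 8  6  5  9
15 13 11 12
 1 10 14  0
 2  4  7  3

After move 2 (L):
 8  6  5  9
15 13 11 12
 1 10  0 14
 2  4  7  3

After move 3 (R):
 8  6  5  9
15 13 11 12
 1 10 14  0
 2  4  7  3

After move 4 (L):
 8  6  5  9
15 13 11 12
 1 10  0 14
 2  4  7  3

After move 5 (U):
 8  6  5  9
15 13  0 12
 1 10 11 14
 2  4  7  3

After move 6 (U):
 8  6  0  9
15 13  5 12
 1 10 11 14
 2  4  7  3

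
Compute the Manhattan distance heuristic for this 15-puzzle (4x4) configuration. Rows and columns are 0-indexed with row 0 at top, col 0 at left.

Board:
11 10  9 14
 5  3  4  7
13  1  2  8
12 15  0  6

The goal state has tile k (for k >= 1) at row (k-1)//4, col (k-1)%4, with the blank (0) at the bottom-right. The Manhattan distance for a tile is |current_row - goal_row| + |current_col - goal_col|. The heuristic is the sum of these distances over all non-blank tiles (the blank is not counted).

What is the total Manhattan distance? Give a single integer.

Answer: 37

Derivation:
Tile 11: at (0,0), goal (2,2), distance |0-2|+|0-2| = 4
Tile 10: at (0,1), goal (2,1), distance |0-2|+|1-1| = 2
Tile 9: at (0,2), goal (2,0), distance |0-2|+|2-0| = 4
Tile 14: at (0,3), goal (3,1), distance |0-3|+|3-1| = 5
Tile 5: at (1,0), goal (1,0), distance |1-1|+|0-0| = 0
Tile 3: at (1,1), goal (0,2), distance |1-0|+|1-2| = 2
Tile 4: at (1,2), goal (0,3), distance |1-0|+|2-3| = 2
Tile 7: at (1,3), goal (1,2), distance |1-1|+|3-2| = 1
Tile 13: at (2,0), goal (3,0), distance |2-3|+|0-0| = 1
Tile 1: at (2,1), goal (0,0), distance |2-0|+|1-0| = 3
Tile 2: at (2,2), goal (0,1), distance |2-0|+|2-1| = 3
Tile 8: at (2,3), goal (1,3), distance |2-1|+|3-3| = 1
Tile 12: at (3,0), goal (2,3), distance |3-2|+|0-3| = 4
Tile 15: at (3,1), goal (3,2), distance |3-3|+|1-2| = 1
Tile 6: at (3,3), goal (1,1), distance |3-1|+|3-1| = 4
Sum: 4 + 2 + 4 + 5 + 0 + 2 + 2 + 1 + 1 + 3 + 3 + 1 + 4 + 1 + 4 = 37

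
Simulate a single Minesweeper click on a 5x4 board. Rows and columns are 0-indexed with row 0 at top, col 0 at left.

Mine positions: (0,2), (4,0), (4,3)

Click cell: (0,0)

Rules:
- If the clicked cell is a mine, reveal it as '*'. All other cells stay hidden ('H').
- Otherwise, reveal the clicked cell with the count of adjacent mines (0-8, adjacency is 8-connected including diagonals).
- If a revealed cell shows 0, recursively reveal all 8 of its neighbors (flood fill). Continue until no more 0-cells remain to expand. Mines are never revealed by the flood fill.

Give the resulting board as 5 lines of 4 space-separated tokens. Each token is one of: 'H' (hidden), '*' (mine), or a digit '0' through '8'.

0 1 H H
0 1 1 1
0 0 0 0
1 1 1 1
H H H H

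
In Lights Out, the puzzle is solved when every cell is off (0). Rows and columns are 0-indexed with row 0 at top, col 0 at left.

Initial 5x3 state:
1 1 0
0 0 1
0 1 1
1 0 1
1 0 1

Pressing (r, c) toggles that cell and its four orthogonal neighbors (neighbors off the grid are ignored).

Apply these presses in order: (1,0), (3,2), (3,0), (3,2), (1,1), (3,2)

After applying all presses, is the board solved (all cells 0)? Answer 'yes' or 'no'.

Answer: yes

Derivation:
After press 1 at (1,0):
0 1 0
1 1 1
1 1 1
1 0 1
1 0 1

After press 2 at (3,2):
0 1 0
1 1 1
1 1 0
1 1 0
1 0 0

After press 3 at (3,0):
0 1 0
1 1 1
0 1 0
0 0 0
0 0 0

After press 4 at (3,2):
0 1 0
1 1 1
0 1 1
0 1 1
0 0 1

After press 5 at (1,1):
0 0 0
0 0 0
0 0 1
0 1 1
0 0 1

After press 6 at (3,2):
0 0 0
0 0 0
0 0 0
0 0 0
0 0 0

Lights still on: 0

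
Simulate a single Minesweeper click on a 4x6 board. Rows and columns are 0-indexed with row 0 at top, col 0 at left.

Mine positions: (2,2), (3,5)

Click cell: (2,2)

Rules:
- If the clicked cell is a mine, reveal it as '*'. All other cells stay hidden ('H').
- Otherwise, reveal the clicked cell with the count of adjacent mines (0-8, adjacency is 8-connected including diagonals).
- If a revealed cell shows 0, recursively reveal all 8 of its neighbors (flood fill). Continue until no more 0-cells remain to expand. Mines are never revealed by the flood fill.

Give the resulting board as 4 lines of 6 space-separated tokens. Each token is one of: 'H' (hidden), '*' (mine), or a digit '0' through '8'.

H H H H H H
H H H H H H
H H * H H H
H H H H H H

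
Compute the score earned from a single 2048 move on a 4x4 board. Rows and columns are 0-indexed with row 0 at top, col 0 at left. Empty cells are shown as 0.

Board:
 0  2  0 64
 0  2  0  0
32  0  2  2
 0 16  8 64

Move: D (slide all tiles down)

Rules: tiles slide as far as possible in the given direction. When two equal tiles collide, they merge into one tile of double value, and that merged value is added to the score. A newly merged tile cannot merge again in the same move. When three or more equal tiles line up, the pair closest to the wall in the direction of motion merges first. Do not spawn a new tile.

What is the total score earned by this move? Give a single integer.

Slide down:
col 0: [0, 0, 32, 0] -> [0, 0, 0, 32]  score +0 (running 0)
col 1: [2, 2, 0, 16] -> [0, 0, 4, 16]  score +4 (running 4)
col 2: [0, 0, 2, 8] -> [0, 0, 2, 8]  score +0 (running 4)
col 3: [64, 0, 2, 64] -> [0, 64, 2, 64]  score +0 (running 4)
Board after move:
 0  0  0  0
 0  0  0 64
 0  4  2  2
32 16  8 64

Answer: 4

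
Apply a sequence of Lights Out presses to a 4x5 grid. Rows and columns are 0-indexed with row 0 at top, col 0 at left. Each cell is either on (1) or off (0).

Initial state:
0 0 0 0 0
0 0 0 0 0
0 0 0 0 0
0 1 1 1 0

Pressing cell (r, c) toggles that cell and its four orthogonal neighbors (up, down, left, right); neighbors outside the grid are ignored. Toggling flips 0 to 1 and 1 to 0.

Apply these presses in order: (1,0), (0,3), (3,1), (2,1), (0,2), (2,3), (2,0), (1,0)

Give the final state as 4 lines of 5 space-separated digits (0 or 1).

After press 1 at (1,0):
1 0 0 0 0
1 1 0 0 0
1 0 0 0 0
0 1 1 1 0

After press 2 at (0,3):
1 0 1 1 1
1 1 0 1 0
1 0 0 0 0
0 1 1 1 0

After press 3 at (3,1):
1 0 1 1 1
1 1 0 1 0
1 1 0 0 0
1 0 0 1 0

After press 4 at (2,1):
1 0 1 1 1
1 0 0 1 0
0 0 1 0 0
1 1 0 1 0

After press 5 at (0,2):
1 1 0 0 1
1 0 1 1 0
0 0 1 0 0
1 1 0 1 0

After press 6 at (2,3):
1 1 0 0 1
1 0 1 0 0
0 0 0 1 1
1 1 0 0 0

After press 7 at (2,0):
1 1 0 0 1
0 0 1 0 0
1 1 0 1 1
0 1 0 0 0

After press 8 at (1,0):
0 1 0 0 1
1 1 1 0 0
0 1 0 1 1
0 1 0 0 0

Answer: 0 1 0 0 1
1 1 1 0 0
0 1 0 1 1
0 1 0 0 0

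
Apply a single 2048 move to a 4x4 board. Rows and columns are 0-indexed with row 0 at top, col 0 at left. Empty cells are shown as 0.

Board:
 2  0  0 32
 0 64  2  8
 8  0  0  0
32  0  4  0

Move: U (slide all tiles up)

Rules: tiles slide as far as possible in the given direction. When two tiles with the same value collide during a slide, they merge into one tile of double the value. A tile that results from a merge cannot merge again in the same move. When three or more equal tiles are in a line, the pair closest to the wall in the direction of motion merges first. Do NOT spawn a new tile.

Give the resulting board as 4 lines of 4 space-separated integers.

Slide up:
col 0: [2, 0, 8, 32] -> [2, 8, 32, 0]
col 1: [0, 64, 0, 0] -> [64, 0, 0, 0]
col 2: [0, 2, 0, 4] -> [2, 4, 0, 0]
col 3: [32, 8, 0, 0] -> [32, 8, 0, 0]

Answer:  2 64  2 32
 8  0  4  8
32  0  0  0
 0  0  0  0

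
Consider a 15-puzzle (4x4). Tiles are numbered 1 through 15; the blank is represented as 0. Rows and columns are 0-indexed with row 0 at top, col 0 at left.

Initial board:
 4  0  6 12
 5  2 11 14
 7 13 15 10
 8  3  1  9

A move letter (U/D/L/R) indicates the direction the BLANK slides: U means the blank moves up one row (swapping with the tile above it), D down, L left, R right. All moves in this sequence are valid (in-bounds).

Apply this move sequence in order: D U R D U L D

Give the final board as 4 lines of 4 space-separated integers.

Answer:  4  2  6 12
 5  0 11 14
 7 13 15 10
 8  3  1  9

Derivation:
After move 1 (D):
 4  2  6 12
 5  0 11 14
 7 13 15 10
 8  3  1  9

After move 2 (U):
 4  0  6 12
 5  2 11 14
 7 13 15 10
 8  3  1  9

After move 3 (R):
 4  6  0 12
 5  2 11 14
 7 13 15 10
 8  3  1  9

After move 4 (D):
 4  6 11 12
 5  2  0 14
 7 13 15 10
 8  3  1  9

After move 5 (U):
 4  6  0 12
 5  2 11 14
 7 13 15 10
 8  3  1  9

After move 6 (L):
 4  0  6 12
 5  2 11 14
 7 13 15 10
 8  3  1  9

After move 7 (D):
 4  2  6 12
 5  0 11 14
 7 13 15 10
 8  3  1  9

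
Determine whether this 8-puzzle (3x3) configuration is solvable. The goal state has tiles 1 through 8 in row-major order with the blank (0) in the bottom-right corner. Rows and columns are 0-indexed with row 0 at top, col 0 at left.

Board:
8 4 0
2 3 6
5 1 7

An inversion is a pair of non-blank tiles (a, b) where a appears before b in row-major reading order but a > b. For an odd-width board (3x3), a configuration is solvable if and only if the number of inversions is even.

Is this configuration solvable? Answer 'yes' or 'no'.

Answer: no

Derivation:
Inversions (pairs i<j in row-major order where tile[i] > tile[j] > 0): 15
15 is odd, so the puzzle is not solvable.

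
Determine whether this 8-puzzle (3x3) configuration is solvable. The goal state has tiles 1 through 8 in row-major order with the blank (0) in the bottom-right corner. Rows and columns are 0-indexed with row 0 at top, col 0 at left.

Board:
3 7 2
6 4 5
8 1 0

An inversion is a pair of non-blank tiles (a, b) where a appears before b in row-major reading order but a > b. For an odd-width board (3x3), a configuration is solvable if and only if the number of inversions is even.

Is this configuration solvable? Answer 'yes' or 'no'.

Inversions (pairs i<j in row-major order where tile[i] > tile[j] > 0): 14
14 is even, so the puzzle is solvable.

Answer: yes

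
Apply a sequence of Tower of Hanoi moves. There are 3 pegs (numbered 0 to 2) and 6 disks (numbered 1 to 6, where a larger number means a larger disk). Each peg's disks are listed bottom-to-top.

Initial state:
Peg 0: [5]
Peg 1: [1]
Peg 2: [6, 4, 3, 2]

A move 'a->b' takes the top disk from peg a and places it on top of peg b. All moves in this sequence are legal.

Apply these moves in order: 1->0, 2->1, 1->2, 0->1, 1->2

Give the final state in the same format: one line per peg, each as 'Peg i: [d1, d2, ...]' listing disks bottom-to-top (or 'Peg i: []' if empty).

After move 1 (1->0):
Peg 0: [5, 1]
Peg 1: []
Peg 2: [6, 4, 3, 2]

After move 2 (2->1):
Peg 0: [5, 1]
Peg 1: [2]
Peg 2: [6, 4, 3]

After move 3 (1->2):
Peg 0: [5, 1]
Peg 1: []
Peg 2: [6, 4, 3, 2]

After move 4 (0->1):
Peg 0: [5]
Peg 1: [1]
Peg 2: [6, 4, 3, 2]

After move 5 (1->2):
Peg 0: [5]
Peg 1: []
Peg 2: [6, 4, 3, 2, 1]

Answer: Peg 0: [5]
Peg 1: []
Peg 2: [6, 4, 3, 2, 1]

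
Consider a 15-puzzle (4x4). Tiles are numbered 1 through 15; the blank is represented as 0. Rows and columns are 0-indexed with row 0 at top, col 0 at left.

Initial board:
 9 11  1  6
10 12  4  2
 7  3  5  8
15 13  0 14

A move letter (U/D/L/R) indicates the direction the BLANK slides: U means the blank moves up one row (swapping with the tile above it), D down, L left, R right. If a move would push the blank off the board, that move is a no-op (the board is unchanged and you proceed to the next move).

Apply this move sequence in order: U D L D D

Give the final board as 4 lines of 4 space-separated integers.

Answer:  9 11  1  6
10 12  4  2
 7  3  5  8
15  0 13 14

Derivation:
After move 1 (U):
 9 11  1  6
10 12  4  2
 7  3  0  8
15 13  5 14

After move 2 (D):
 9 11  1  6
10 12  4  2
 7  3  5  8
15 13  0 14

After move 3 (L):
 9 11  1  6
10 12  4  2
 7  3  5  8
15  0 13 14

After move 4 (D):
 9 11  1  6
10 12  4  2
 7  3  5  8
15  0 13 14

After move 5 (D):
 9 11  1  6
10 12  4  2
 7  3  5  8
15  0 13 14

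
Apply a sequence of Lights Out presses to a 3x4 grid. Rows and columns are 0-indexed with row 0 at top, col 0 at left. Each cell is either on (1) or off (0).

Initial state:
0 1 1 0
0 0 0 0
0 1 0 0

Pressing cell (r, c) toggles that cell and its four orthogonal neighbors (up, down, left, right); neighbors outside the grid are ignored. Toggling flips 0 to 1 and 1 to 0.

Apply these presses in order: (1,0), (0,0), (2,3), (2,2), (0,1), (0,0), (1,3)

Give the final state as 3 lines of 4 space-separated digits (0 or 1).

After press 1 at (1,0):
1 1 1 0
1 1 0 0
1 1 0 0

After press 2 at (0,0):
0 0 1 0
0 1 0 0
1 1 0 0

After press 3 at (2,3):
0 0 1 0
0 1 0 1
1 1 1 1

After press 4 at (2,2):
0 0 1 0
0 1 1 1
1 0 0 0

After press 5 at (0,1):
1 1 0 0
0 0 1 1
1 0 0 0

After press 6 at (0,0):
0 0 0 0
1 0 1 1
1 0 0 0

After press 7 at (1,3):
0 0 0 1
1 0 0 0
1 0 0 1

Answer: 0 0 0 1
1 0 0 0
1 0 0 1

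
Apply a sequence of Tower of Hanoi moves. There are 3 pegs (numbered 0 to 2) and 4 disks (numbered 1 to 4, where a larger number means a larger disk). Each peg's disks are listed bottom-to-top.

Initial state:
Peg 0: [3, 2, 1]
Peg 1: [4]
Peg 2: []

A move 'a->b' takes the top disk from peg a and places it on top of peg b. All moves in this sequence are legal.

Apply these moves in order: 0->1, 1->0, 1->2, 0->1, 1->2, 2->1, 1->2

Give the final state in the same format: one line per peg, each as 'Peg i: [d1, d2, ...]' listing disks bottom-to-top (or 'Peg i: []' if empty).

Answer: Peg 0: [3, 2]
Peg 1: []
Peg 2: [4, 1]

Derivation:
After move 1 (0->1):
Peg 0: [3, 2]
Peg 1: [4, 1]
Peg 2: []

After move 2 (1->0):
Peg 0: [3, 2, 1]
Peg 1: [4]
Peg 2: []

After move 3 (1->2):
Peg 0: [3, 2, 1]
Peg 1: []
Peg 2: [4]

After move 4 (0->1):
Peg 0: [3, 2]
Peg 1: [1]
Peg 2: [4]

After move 5 (1->2):
Peg 0: [3, 2]
Peg 1: []
Peg 2: [4, 1]

After move 6 (2->1):
Peg 0: [3, 2]
Peg 1: [1]
Peg 2: [4]

After move 7 (1->2):
Peg 0: [3, 2]
Peg 1: []
Peg 2: [4, 1]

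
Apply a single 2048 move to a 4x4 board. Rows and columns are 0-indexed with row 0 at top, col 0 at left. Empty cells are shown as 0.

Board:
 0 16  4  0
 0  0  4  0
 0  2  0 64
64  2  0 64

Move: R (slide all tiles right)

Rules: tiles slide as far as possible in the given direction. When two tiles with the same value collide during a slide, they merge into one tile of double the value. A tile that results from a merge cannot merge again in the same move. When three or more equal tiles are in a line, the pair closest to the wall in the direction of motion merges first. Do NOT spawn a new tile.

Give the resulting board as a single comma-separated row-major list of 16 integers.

Slide right:
row 0: [0, 16, 4, 0] -> [0, 0, 16, 4]
row 1: [0, 0, 4, 0] -> [0, 0, 0, 4]
row 2: [0, 2, 0, 64] -> [0, 0, 2, 64]
row 3: [64, 2, 0, 64] -> [0, 64, 2, 64]

Answer: 0, 0, 16, 4, 0, 0, 0, 4, 0, 0, 2, 64, 0, 64, 2, 64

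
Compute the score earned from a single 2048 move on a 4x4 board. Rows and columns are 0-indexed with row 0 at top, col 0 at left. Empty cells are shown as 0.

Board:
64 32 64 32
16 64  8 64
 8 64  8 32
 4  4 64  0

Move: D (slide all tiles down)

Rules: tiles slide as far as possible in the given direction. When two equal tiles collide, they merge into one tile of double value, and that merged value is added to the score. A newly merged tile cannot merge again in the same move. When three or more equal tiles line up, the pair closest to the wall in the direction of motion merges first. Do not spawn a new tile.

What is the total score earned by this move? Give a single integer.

Slide down:
col 0: [64, 16, 8, 4] -> [64, 16, 8, 4]  score +0 (running 0)
col 1: [32, 64, 64, 4] -> [0, 32, 128, 4]  score +128 (running 128)
col 2: [64, 8, 8, 64] -> [0, 64, 16, 64]  score +16 (running 144)
col 3: [32, 64, 32, 0] -> [0, 32, 64, 32]  score +0 (running 144)
Board after move:
 64   0   0   0
 16  32  64  32
  8 128  16  64
  4   4  64  32

Answer: 144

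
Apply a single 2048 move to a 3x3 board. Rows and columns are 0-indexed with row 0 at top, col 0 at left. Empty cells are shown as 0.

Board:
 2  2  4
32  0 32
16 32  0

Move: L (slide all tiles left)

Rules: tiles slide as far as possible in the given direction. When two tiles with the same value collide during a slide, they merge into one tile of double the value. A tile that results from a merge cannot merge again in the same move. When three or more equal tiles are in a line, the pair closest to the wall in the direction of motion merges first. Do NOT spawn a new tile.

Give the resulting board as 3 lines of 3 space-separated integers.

Slide left:
row 0: [2, 2, 4] -> [4, 4, 0]
row 1: [32, 0, 32] -> [64, 0, 0]
row 2: [16, 32, 0] -> [16, 32, 0]

Answer:  4  4  0
64  0  0
16 32  0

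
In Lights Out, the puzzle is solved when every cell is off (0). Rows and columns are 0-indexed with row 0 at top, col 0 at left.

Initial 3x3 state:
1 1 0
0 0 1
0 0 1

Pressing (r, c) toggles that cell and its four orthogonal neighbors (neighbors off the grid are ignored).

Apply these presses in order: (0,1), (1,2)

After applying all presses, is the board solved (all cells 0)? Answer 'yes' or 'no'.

Answer: yes

Derivation:
After press 1 at (0,1):
0 0 1
0 1 1
0 0 1

After press 2 at (1,2):
0 0 0
0 0 0
0 0 0

Lights still on: 0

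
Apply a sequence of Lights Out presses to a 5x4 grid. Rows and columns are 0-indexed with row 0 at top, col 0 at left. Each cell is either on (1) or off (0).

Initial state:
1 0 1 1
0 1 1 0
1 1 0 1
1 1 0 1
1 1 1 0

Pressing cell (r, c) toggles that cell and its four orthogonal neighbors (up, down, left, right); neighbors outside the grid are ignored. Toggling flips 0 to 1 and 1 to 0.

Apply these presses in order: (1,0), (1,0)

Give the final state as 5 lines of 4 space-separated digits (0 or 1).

After press 1 at (1,0):
0 0 1 1
1 0 1 0
0 1 0 1
1 1 0 1
1 1 1 0

After press 2 at (1,0):
1 0 1 1
0 1 1 0
1 1 0 1
1 1 0 1
1 1 1 0

Answer: 1 0 1 1
0 1 1 0
1 1 0 1
1 1 0 1
1 1 1 0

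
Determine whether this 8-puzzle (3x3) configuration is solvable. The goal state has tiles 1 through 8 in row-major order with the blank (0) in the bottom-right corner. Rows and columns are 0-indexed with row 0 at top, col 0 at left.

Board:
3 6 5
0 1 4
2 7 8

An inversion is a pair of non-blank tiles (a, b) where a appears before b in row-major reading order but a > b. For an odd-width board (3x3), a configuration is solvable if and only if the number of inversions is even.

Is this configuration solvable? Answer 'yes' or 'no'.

Answer: yes

Derivation:
Inversions (pairs i<j in row-major order where tile[i] > tile[j] > 0): 10
10 is even, so the puzzle is solvable.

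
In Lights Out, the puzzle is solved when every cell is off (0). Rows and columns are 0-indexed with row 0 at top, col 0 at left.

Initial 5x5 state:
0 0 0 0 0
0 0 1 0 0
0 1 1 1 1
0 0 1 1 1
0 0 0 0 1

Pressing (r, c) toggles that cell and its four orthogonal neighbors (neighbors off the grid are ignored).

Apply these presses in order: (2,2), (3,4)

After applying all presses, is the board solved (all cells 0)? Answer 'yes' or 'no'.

Answer: yes

Derivation:
After press 1 at (2,2):
0 0 0 0 0
0 0 0 0 0
0 0 0 0 1
0 0 0 1 1
0 0 0 0 1

After press 2 at (3,4):
0 0 0 0 0
0 0 0 0 0
0 0 0 0 0
0 0 0 0 0
0 0 0 0 0

Lights still on: 0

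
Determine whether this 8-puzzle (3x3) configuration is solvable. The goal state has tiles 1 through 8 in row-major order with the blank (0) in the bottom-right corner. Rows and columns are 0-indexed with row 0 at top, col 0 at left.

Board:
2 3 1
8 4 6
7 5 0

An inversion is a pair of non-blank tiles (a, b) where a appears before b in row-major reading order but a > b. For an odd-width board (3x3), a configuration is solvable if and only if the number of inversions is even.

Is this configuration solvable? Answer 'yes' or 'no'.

Answer: yes

Derivation:
Inversions (pairs i<j in row-major order where tile[i] > tile[j] > 0): 8
8 is even, so the puzzle is solvable.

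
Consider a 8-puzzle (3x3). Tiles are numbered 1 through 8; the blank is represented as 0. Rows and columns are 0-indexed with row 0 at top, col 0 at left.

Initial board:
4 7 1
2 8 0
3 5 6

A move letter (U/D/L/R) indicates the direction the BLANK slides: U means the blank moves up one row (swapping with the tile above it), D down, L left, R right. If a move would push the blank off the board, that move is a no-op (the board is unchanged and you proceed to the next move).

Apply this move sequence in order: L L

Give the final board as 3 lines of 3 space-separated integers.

Answer: 4 7 1
0 2 8
3 5 6

Derivation:
After move 1 (L):
4 7 1
2 0 8
3 5 6

After move 2 (L):
4 7 1
0 2 8
3 5 6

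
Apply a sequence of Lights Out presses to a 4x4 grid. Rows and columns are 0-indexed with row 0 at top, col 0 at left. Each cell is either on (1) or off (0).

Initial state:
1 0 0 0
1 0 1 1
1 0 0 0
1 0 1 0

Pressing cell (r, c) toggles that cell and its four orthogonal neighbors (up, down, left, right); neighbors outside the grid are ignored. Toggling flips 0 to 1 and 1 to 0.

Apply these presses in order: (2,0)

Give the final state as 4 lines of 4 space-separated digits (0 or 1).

Answer: 1 0 0 0
0 0 1 1
0 1 0 0
0 0 1 0

Derivation:
After press 1 at (2,0):
1 0 0 0
0 0 1 1
0 1 0 0
0 0 1 0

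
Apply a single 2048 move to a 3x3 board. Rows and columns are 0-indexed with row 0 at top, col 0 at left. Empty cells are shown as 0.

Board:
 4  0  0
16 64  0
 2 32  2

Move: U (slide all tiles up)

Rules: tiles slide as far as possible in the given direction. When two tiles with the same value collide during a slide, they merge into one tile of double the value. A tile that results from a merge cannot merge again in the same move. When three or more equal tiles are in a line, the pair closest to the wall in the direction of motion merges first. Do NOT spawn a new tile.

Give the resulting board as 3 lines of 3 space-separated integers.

Answer:  4 64  2
16 32  0
 2  0  0

Derivation:
Slide up:
col 0: [4, 16, 2] -> [4, 16, 2]
col 1: [0, 64, 32] -> [64, 32, 0]
col 2: [0, 0, 2] -> [2, 0, 0]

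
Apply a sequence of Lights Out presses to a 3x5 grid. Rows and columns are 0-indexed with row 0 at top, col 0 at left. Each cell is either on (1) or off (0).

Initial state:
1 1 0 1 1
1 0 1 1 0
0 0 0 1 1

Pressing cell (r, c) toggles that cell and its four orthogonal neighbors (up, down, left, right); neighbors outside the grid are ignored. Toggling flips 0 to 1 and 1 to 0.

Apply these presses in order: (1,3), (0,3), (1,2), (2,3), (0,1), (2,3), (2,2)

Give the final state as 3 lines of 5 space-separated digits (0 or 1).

After press 1 at (1,3):
1 1 0 0 1
1 0 0 0 1
0 0 0 0 1

After press 2 at (0,3):
1 1 1 1 0
1 0 0 1 1
0 0 0 0 1

After press 3 at (1,2):
1 1 0 1 0
1 1 1 0 1
0 0 1 0 1

After press 4 at (2,3):
1 1 0 1 0
1 1 1 1 1
0 0 0 1 0

After press 5 at (0,1):
0 0 1 1 0
1 0 1 1 1
0 0 0 1 0

After press 6 at (2,3):
0 0 1 1 0
1 0 1 0 1
0 0 1 0 1

After press 7 at (2,2):
0 0 1 1 0
1 0 0 0 1
0 1 0 1 1

Answer: 0 0 1 1 0
1 0 0 0 1
0 1 0 1 1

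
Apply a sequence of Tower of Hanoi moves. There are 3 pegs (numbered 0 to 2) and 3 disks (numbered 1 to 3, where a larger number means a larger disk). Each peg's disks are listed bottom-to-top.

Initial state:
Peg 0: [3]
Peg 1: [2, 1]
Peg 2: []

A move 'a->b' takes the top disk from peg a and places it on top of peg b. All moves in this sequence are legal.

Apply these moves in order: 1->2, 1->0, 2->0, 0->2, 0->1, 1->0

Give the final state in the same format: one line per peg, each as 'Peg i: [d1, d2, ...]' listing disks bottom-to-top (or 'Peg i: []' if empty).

After move 1 (1->2):
Peg 0: [3]
Peg 1: [2]
Peg 2: [1]

After move 2 (1->0):
Peg 0: [3, 2]
Peg 1: []
Peg 2: [1]

After move 3 (2->0):
Peg 0: [3, 2, 1]
Peg 1: []
Peg 2: []

After move 4 (0->2):
Peg 0: [3, 2]
Peg 1: []
Peg 2: [1]

After move 5 (0->1):
Peg 0: [3]
Peg 1: [2]
Peg 2: [1]

After move 6 (1->0):
Peg 0: [3, 2]
Peg 1: []
Peg 2: [1]

Answer: Peg 0: [3, 2]
Peg 1: []
Peg 2: [1]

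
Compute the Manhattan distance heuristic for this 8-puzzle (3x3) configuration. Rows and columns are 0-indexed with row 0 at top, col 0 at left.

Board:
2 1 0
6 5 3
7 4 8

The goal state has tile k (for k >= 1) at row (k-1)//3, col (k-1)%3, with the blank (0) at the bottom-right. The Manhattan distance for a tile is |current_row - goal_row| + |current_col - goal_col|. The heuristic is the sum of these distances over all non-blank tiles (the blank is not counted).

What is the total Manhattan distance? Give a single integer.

Tile 2: at (0,0), goal (0,1), distance |0-0|+|0-1| = 1
Tile 1: at (0,1), goal (0,0), distance |0-0|+|1-0| = 1
Tile 6: at (1,0), goal (1,2), distance |1-1|+|0-2| = 2
Tile 5: at (1,1), goal (1,1), distance |1-1|+|1-1| = 0
Tile 3: at (1,2), goal (0,2), distance |1-0|+|2-2| = 1
Tile 7: at (2,0), goal (2,0), distance |2-2|+|0-0| = 0
Tile 4: at (2,1), goal (1,0), distance |2-1|+|1-0| = 2
Tile 8: at (2,2), goal (2,1), distance |2-2|+|2-1| = 1
Sum: 1 + 1 + 2 + 0 + 1 + 0 + 2 + 1 = 8

Answer: 8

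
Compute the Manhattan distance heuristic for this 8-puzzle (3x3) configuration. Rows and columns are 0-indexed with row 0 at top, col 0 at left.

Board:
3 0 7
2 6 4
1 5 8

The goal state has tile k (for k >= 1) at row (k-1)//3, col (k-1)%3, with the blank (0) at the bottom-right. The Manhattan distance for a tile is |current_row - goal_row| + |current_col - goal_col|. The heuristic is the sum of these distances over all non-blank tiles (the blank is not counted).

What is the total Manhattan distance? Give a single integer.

Tile 3: at (0,0), goal (0,2), distance |0-0|+|0-2| = 2
Tile 7: at (0,2), goal (2,0), distance |0-2|+|2-0| = 4
Tile 2: at (1,0), goal (0,1), distance |1-0|+|0-1| = 2
Tile 6: at (1,1), goal (1,2), distance |1-1|+|1-2| = 1
Tile 4: at (1,2), goal (1,0), distance |1-1|+|2-0| = 2
Tile 1: at (2,0), goal (0,0), distance |2-0|+|0-0| = 2
Tile 5: at (2,1), goal (1,1), distance |2-1|+|1-1| = 1
Tile 8: at (2,2), goal (2,1), distance |2-2|+|2-1| = 1
Sum: 2 + 4 + 2 + 1 + 2 + 2 + 1 + 1 = 15

Answer: 15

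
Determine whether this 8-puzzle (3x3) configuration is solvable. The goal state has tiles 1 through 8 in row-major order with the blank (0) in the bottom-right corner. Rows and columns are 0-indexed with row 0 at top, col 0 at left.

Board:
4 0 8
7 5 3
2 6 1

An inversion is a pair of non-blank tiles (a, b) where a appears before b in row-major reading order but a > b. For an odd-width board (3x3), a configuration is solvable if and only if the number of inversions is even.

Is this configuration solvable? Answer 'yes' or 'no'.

Answer: no

Derivation:
Inversions (pairs i<j in row-major order where tile[i] > tile[j] > 0): 21
21 is odd, so the puzzle is not solvable.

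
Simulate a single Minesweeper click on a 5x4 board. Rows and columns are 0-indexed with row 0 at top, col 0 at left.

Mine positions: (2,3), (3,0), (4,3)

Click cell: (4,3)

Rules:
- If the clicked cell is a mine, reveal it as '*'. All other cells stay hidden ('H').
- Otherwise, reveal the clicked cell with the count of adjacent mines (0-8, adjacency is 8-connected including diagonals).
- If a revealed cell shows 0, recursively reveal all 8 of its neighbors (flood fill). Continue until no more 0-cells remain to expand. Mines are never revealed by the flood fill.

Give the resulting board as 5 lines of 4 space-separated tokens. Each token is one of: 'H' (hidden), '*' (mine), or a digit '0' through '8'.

H H H H
H H H H
H H H H
H H H H
H H H *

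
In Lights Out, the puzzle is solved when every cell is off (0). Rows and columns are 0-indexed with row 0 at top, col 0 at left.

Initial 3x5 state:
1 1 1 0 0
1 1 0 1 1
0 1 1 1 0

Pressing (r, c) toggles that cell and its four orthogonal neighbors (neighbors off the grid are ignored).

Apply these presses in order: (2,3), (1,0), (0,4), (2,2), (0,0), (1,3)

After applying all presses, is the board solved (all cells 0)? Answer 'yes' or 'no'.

Answer: no

Derivation:
After press 1 at (2,3):
1 1 1 0 0
1 1 0 0 1
0 1 0 0 1

After press 2 at (1,0):
0 1 1 0 0
0 0 0 0 1
1 1 0 0 1

After press 3 at (0,4):
0 1 1 1 1
0 0 0 0 0
1 1 0 0 1

After press 4 at (2,2):
0 1 1 1 1
0 0 1 0 0
1 0 1 1 1

After press 5 at (0,0):
1 0 1 1 1
1 0 1 0 0
1 0 1 1 1

After press 6 at (1,3):
1 0 1 0 1
1 0 0 1 1
1 0 1 0 1

Lights still on: 9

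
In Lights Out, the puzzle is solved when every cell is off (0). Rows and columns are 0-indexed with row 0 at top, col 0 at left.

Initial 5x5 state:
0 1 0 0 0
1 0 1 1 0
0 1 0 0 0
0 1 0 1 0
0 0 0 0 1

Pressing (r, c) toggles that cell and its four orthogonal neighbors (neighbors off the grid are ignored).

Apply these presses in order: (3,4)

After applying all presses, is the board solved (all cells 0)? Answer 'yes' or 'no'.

Answer: no

Derivation:
After press 1 at (3,4):
0 1 0 0 0
1 0 1 1 0
0 1 0 0 1
0 1 0 0 1
0 0 0 0 0

Lights still on: 8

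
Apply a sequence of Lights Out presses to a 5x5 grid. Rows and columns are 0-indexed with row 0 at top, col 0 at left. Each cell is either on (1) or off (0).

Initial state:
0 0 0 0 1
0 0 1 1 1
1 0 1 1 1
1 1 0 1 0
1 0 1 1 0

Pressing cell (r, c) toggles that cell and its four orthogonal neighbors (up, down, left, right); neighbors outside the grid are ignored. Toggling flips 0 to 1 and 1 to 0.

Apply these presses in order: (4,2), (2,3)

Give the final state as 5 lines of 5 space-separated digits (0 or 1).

After press 1 at (4,2):
0 0 0 0 1
0 0 1 1 1
1 0 1 1 1
1 1 1 1 0
1 1 0 0 0

After press 2 at (2,3):
0 0 0 0 1
0 0 1 0 1
1 0 0 0 0
1 1 1 0 0
1 1 0 0 0

Answer: 0 0 0 0 1
0 0 1 0 1
1 0 0 0 0
1 1 1 0 0
1 1 0 0 0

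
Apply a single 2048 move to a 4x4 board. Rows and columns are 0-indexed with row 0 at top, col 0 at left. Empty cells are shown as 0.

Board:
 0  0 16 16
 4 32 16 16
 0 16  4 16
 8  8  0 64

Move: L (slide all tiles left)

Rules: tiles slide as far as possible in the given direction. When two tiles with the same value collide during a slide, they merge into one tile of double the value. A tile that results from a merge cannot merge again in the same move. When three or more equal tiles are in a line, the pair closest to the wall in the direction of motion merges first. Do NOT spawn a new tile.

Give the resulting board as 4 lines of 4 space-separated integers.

Answer: 32  0  0  0
 4 32 32  0
16  4 16  0
16 64  0  0

Derivation:
Slide left:
row 0: [0, 0, 16, 16] -> [32, 0, 0, 0]
row 1: [4, 32, 16, 16] -> [4, 32, 32, 0]
row 2: [0, 16, 4, 16] -> [16, 4, 16, 0]
row 3: [8, 8, 0, 64] -> [16, 64, 0, 0]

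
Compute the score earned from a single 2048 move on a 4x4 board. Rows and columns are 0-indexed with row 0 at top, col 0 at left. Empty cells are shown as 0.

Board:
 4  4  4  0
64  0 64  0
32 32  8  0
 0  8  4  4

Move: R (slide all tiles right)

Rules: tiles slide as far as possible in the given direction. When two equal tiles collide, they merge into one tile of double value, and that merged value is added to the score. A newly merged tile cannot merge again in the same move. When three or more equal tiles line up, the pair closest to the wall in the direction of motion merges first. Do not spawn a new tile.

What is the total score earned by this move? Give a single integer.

Answer: 208

Derivation:
Slide right:
row 0: [4, 4, 4, 0] -> [0, 0, 4, 8]  score +8 (running 8)
row 1: [64, 0, 64, 0] -> [0, 0, 0, 128]  score +128 (running 136)
row 2: [32, 32, 8, 0] -> [0, 0, 64, 8]  score +64 (running 200)
row 3: [0, 8, 4, 4] -> [0, 0, 8, 8]  score +8 (running 208)
Board after move:
  0   0   4   8
  0   0   0 128
  0   0  64   8
  0   0   8   8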